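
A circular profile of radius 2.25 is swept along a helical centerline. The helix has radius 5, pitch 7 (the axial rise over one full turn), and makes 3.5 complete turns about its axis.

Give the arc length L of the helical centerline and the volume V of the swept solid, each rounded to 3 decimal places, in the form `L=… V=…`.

L=112.652 V=1791.656

2πR = 2π·5 = 31.415927
per-turn = √(31.415927² + 7²) = √(986.9604 + 49) = √1035.9604 = 32.186339
L = 3.5 × 32.186339 = 112.652188
V = π·2.25² × L = 15.904313 × 112.652188 = 1791.655632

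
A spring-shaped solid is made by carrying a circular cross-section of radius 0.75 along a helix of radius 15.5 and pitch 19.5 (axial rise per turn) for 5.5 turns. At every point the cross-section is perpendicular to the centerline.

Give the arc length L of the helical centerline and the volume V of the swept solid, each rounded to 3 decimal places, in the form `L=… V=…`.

L=546.273 V=965.344

2πR = 2π·15.5 = 97.389372
per-turn = √(97.389372² + 19.5²) = √(9484.6898 + 380.25) = √9864.9398 = 99.322403
L = 5.5 × 99.322403 = 546.273219
V = π·0.75² × L = 1.767146 × 546.273219 = 965.344462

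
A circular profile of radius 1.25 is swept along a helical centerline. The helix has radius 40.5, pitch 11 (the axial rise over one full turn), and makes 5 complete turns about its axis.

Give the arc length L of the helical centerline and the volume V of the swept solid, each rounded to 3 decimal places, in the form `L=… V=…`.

L=1273.533 V=6251.442

2πR = 2π·40.5 = 254.469005
per-turn = √(254.469005² + 11²) = √(64754.4745 + 121) = √64875.4745 = 254.706644
L = 5 × 254.706644 = 1273.533220
V = π·1.25² × L = 4.908739 × 1273.533220 = 6251.441574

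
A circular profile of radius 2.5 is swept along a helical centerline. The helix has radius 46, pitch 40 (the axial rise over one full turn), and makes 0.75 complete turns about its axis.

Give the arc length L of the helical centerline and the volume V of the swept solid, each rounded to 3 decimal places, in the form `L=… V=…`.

2πR = 2π·46 = 289.026524
per-turn = √(289.026524² + 40²) = √(83536.3317 + 1600) = √85136.3317 = 291.781308
L = 0.75 × 291.781308 = 218.835981
V = π·2.5² × L = 19.634954 × 218.835981 = 4296.834438

L=218.836 V=4296.834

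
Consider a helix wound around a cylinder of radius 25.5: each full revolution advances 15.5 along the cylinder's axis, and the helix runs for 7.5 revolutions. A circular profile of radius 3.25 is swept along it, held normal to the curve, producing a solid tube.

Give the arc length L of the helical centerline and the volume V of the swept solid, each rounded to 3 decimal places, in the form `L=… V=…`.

2πR = 2π·25.5 = 160.221225
per-turn = √(160.221225² + 15.5²) = √(25670.8410 + 240.25) = √25911.0910 = 160.969224
L = 7.5 × 160.969224 = 1207.269179
V = π·3.25² × L = 33.183072 × 1207.269179 = 40060.900589

L=1207.269 V=40060.901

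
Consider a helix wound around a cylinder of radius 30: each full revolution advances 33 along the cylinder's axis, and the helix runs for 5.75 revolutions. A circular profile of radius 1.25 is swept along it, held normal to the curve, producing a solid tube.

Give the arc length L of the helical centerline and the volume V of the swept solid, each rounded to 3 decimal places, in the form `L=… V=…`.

L=1100.334 V=5401.251

2πR = 2π·30 = 188.495559
per-turn = √(188.495559² + 33²) = √(35530.5758 + 1089) = √36619.5758 = 191.362420
L = 5.75 × 191.362420 = 1100.333916
V = π·1.25² × L = 4.908739 × 1100.333916 = 5401.251479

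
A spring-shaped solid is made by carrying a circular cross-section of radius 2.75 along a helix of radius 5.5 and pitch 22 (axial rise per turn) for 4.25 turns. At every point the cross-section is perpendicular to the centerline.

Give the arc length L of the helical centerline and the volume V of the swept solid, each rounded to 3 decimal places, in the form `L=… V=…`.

L=174.106 V=4136.461

2πR = 2π·5.5 = 34.557519
per-turn = √(34.557519² + 22²) = √(1194.2221 + 484) = √1678.2221 = 40.966110
L = 4.25 × 40.966110 = 174.105966
V = π·2.75² × L = 23.758294 × 174.105966 = 4136.460796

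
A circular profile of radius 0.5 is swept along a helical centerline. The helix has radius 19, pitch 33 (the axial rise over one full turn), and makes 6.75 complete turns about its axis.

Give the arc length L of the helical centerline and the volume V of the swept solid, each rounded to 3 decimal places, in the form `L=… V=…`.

2πR = 2π·19 = 119.380521
per-turn = √(119.380521² + 33²) = √(14251.7088 + 1089) = √15340.7088 = 123.857615
L = 6.75 × 123.857615 = 836.038900
V = π·0.5² × L = 0.785398 × 836.038900 = 656.623417

L=836.039 V=656.623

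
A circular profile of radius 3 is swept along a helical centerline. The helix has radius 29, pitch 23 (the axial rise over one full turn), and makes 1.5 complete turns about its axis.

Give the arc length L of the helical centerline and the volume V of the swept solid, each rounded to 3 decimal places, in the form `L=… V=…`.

L=275.487 V=7789.222

2πR = 2π·29 = 182.212374
per-turn = √(182.212374² + 23²) = √(33201.3492 + 529) = √33730.3492 = 183.658240
L = 1.5 × 183.658240 = 275.487360
V = π·3² × L = 28.274334 × 275.487360 = 7789.221607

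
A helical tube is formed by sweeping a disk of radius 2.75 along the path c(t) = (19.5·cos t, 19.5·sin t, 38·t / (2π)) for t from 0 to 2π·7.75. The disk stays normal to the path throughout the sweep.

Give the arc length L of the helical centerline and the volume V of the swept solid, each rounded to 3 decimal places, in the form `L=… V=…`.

L=994.167 V=23619.719

2πR = 2π·19.5 = 122.522113
per-turn = √(122.522113² + 38²) = √(15011.6683 + 1444) = √16455.6683 = 128.279649
L = 7.75 × 128.279649 = 994.167278
V = π·2.75² × L = 23.758294 × 994.167278 = 23619.718919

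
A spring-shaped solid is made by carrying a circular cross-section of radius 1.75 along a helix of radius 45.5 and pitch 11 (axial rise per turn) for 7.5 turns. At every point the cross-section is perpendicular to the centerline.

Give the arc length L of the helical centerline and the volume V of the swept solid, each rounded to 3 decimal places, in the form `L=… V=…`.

2πR = 2π·45.5 = 285.884931
per-turn = √(285.884931² + 11²) = √(81730.1940 + 121) = √81851.1940 = 286.096477
L = 7.5 × 286.096477 = 2145.723576
V = π·1.75² × L = 9.621128 × 2145.723576 = 20644.280109

L=2145.724 V=20644.280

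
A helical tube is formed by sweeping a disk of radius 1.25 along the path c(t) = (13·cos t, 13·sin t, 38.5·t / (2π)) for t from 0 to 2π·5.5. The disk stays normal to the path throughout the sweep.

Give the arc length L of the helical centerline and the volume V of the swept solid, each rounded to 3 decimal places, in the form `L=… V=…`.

L=496.650 V=2437.927

2πR = 2π·13 = 81.681409
per-turn = √(81.681409² + 38.5²) = √(6671.8526 + 1482.25) = √8154.1026 = 90.300070
L = 5.5 × 90.300070 = 496.650383
V = π·1.25² × L = 4.908739 × 496.650383 = 2437.926866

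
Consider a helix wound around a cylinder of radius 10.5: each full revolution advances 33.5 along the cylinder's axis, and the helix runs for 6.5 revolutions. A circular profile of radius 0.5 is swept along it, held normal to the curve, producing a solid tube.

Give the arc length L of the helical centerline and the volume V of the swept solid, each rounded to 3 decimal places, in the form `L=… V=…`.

2πR = 2π·10.5 = 65.973446
per-turn = √(65.973446² + 33.5²) = √(4352.4955 + 1122.25) = √5474.7455 = 73.991523
L = 6.5 × 73.991523 = 480.944902
V = π·0.5² × L = 0.785398 × 480.944902 = 377.733243

L=480.945 V=377.733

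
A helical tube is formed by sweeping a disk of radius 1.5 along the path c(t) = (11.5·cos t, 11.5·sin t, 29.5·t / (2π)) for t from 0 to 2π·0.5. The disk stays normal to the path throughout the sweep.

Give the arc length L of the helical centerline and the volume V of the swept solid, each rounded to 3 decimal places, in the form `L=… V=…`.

2πR = 2π·11.5 = 72.256631
per-turn = √(72.256631² + 29.5²) = √(5221.0207 + 870.25) = √6091.2707 = 78.046593
L = 0.5 × 78.046593 = 39.023297
V = π·1.5² × L = 7.068583 × 39.023297 = 275.839430

L=39.023 V=275.839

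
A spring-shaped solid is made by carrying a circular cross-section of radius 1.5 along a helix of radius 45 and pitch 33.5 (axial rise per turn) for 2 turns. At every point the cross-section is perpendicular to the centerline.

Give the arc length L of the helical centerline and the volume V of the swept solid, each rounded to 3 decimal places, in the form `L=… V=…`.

2πR = 2π·45 = 282.743339
per-turn = √(282.743339² + 33.5²) = √(79943.7956 + 1122.25) = √81066.0456 = 284.720996
L = 2 × 284.720996 = 569.441992
V = π·1.5² × L = 7.068583 × 569.441992 = 4025.148254

L=569.442 V=4025.148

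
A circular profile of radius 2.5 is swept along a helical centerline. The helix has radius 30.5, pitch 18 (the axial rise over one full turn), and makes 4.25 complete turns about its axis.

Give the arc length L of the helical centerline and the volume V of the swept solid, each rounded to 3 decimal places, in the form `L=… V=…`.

2πR = 2π·30.5 = 191.637152
per-turn = √(191.637152² + 18²) = √(36724.7980 + 324) = √37048.7980 = 192.480643
L = 4.25 × 192.480643 = 818.042733
V = π·2.5² × L = 19.634954 × 818.042733 = 16062.231507

L=818.043 V=16062.232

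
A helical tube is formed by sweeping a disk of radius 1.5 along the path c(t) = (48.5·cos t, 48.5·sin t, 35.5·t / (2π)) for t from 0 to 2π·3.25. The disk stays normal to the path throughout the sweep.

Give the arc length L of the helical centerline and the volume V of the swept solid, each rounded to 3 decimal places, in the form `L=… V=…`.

2πR = 2π·48.5 = 304.734487
per-turn = √(304.734487² + 35.5²) = √(92863.1078 + 1260.25) = √94123.3578 = 306.795303
L = 3.25 × 306.795303 = 997.084734
V = π·1.5² × L = 7.068583 × 997.084734 = 7047.976670

L=997.085 V=7047.977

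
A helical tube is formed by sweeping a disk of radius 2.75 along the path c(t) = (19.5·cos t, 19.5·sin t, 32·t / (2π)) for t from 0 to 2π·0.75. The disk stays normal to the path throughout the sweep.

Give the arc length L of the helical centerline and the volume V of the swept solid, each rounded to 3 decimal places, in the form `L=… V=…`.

2πR = 2π·19.5 = 122.522113
per-turn = √(122.522113² + 32²) = √(15011.6683 + 1024) = √16035.6683 = 126.632019
L = 0.75 × 126.632019 = 94.974014
V = π·2.75² × L = 23.758294 × 94.974014 = 2256.420599

L=94.974 V=2256.421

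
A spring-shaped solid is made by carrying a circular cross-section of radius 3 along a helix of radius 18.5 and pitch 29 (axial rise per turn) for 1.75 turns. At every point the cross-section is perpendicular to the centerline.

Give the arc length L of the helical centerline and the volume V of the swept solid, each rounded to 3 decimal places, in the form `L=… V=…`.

2πR = 2π·18.5 = 116.238928
per-turn = √(116.238928² + 29²) = √(13511.4884 + 841) = √14352.4884 = 119.801872
L = 1.75 × 119.801872 = 209.653275
V = π·3² × L = 28.274334 × 209.653275 = 5927.806703

L=209.653 V=5927.807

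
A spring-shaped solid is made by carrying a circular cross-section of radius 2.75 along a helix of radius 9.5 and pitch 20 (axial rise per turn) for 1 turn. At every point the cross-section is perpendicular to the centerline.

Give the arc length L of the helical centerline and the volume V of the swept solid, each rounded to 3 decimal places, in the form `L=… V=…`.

2πR = 2π·9.5 = 59.690260
per-turn = √(59.690260² + 20²) = √(3562.9272 + 400) = √3962.9272 = 62.951785
L = 1 × 62.951785 = 62.951785
V = π·2.75² × L = 23.758294 × 62.951785 = 1495.627035

L=62.952 V=1495.627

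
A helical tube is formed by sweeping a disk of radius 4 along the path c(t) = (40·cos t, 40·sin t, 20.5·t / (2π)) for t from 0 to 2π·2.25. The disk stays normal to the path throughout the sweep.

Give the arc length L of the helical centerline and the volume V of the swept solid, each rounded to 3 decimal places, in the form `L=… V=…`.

L=567.365 V=28518.860

2πR = 2π·40 = 251.327412
per-turn = √(251.327412² + 20.5²) = √(63165.4682 + 420.25) = √63585.7182 = 252.162087
L = 2.25 × 252.162087 = 567.364696
V = π·4² × L = 50.265482 × 567.364696 = 28518.860172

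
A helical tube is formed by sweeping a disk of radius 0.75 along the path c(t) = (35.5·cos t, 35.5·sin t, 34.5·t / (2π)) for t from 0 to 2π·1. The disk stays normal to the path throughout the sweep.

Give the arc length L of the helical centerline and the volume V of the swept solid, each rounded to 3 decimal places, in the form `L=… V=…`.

L=225.705 V=398.854

2πR = 2π·35.5 = 223.053078
per-turn = √(223.053078² + 34.5²) = √(49752.6758 + 1190.25) = √50942.9258 = 225.705396
L = 1 × 225.705396 = 225.705396
V = π·0.75² × L = 1.767146 × 225.705396 = 398.854358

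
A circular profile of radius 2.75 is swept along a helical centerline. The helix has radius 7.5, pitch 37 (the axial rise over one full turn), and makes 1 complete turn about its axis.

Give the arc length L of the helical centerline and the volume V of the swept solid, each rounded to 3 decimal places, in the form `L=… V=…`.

2πR = 2π·7.5 = 47.123890
per-turn = √(47.123890² + 37²) = √(2220.6610 + 1369) = √3589.6610 = 59.913780
L = 1 × 59.913780 = 59.913780
V = π·2.75² × L = 23.758294 × 59.913780 = 1423.449218

L=59.914 V=1423.449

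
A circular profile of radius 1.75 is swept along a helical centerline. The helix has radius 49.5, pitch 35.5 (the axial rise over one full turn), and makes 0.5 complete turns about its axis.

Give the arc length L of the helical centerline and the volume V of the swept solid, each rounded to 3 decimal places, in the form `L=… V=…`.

2πR = 2π·49.5 = 311.017673
per-turn = √(311.017673² + 35.5²) = √(96731.9927 + 1260.25) = √97992.2427 = 313.037127
L = 0.5 × 313.037127 = 156.518563
V = π·1.75² × L = 9.621128 × 156.518563 = 1505.885055

L=156.519 V=1505.885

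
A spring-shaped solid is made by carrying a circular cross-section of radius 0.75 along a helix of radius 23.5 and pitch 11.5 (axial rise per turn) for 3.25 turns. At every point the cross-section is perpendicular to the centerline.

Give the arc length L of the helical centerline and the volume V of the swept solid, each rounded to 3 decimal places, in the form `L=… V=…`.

L=481.332 V=850.583

2πR = 2π·23.5 = 147.654855
per-turn = √(147.654855² + 11.5²) = √(21801.9561 + 132.25) = √21934.2061 = 148.102013
L = 3.25 × 148.102013 = 481.331541
V = π·0.75² × L = 1.767146 × 481.331541 = 850.583043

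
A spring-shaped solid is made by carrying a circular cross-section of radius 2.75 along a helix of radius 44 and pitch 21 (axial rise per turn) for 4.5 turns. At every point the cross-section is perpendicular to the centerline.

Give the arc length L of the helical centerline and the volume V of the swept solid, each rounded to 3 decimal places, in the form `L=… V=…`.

2πR = 2π·44 = 276.460154
per-turn = √(276.460154² + 21²) = √(76430.2165 + 441) = √76871.2165 = 277.256590
L = 4.5 × 277.256590 = 1247.654653
V = π·2.75² × L = 23.758294 × 1247.654653 = 29642.146615

L=1247.655 V=29642.147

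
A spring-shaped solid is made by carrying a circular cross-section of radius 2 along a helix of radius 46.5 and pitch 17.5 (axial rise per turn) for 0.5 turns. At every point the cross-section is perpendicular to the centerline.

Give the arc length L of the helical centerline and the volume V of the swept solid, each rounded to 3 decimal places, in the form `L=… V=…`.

2πR = 2π·46.5 = 292.168117
per-turn = √(292.168117² + 17.5²) = √(85362.2085 + 306.25) = √85668.4585 = 292.691746
L = 0.5 × 292.691746 = 146.345873
V = π·2² × L = 12.566371 × 146.345873 = 1839.036481

L=146.346 V=1839.036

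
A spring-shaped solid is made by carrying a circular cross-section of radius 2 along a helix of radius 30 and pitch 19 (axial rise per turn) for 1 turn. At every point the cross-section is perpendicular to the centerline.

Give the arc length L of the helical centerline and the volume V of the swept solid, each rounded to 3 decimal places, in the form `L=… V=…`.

L=189.451 V=2380.708

2πR = 2π·30 = 188.495559
per-turn = √(188.495559² + 19²) = √(35530.5758 + 361) = √35891.5758 = 189.450721
L = 1 × 189.450721 = 189.450721
V = π·2² × L = 12.566371 × 189.450721 = 2380.707978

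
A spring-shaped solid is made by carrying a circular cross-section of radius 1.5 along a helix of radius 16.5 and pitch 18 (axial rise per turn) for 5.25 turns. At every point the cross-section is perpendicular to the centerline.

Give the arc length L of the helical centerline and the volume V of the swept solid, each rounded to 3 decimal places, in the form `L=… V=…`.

L=552.424 V=3904.853

2πR = 2π·16.5 = 103.672558
per-turn = √(103.672558² + 18²) = √(10747.9992 + 324) = √11071.9992 = 105.223568
L = 5.25 × 105.223568 = 552.423730
V = π·1.5² × L = 7.068583 × 552.423730 = 3904.853248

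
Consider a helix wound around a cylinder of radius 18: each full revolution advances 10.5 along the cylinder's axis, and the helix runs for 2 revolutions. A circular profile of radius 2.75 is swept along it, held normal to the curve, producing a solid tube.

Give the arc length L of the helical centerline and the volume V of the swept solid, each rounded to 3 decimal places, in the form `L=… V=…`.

2πR = 2π·18 = 113.097336
per-turn = √(113.097336² + 10.5²) = √(12791.0073 + 110.25) = √12901.2573 = 113.583702
L = 2 × 113.583702 = 227.167404
V = π·2.75² × L = 23.758294 × 227.167404 = 5397.110060

L=227.167 V=5397.110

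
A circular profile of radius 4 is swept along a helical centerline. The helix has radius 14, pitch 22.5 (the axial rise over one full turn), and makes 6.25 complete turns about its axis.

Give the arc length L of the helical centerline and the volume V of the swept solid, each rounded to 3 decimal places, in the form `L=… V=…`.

2πR = 2π·14 = 87.964594
per-turn = √(87.964594² + 22.5²) = √(7737.7699 + 506.25) = √8244.0199 = 90.796585
L = 6.25 × 90.796585 = 567.478656
V = π·4² × L = 50.265482 × 567.478656 = 28524.588446

L=567.479 V=28524.588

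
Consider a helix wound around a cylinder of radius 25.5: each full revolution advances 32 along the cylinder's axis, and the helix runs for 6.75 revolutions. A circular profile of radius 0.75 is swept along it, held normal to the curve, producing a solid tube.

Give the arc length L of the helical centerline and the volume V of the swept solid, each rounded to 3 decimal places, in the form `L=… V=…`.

2πR = 2π·25.5 = 160.221225
per-turn = √(160.221225² + 32²) = √(25670.8410 + 1024) = √26694.8410 = 163.385559
L = 6.75 × 163.385559 = 1102.852527
V = π·0.75² × L = 1.767146 × 1102.852527 = 1948.901285

L=1102.853 V=1948.901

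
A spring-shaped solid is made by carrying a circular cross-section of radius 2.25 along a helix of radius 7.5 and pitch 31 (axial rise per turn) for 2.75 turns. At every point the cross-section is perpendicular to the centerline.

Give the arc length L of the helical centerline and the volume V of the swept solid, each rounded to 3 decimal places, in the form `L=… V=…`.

L=155.117 V=2467.031

2πR = 2π·7.5 = 47.123890
per-turn = √(47.123890² + 31²) = √(2220.6610 + 961) = √3181.6610 = 56.406214
L = 2.75 × 56.406214 = 155.117089
V = π·2.25² × L = 15.904313 × 155.117089 = 2467.030702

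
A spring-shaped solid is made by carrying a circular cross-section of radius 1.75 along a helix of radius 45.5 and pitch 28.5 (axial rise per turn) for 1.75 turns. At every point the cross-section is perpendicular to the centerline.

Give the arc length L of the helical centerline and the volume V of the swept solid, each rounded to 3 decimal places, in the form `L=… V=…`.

2πR = 2π·45.5 = 285.884931
per-turn = √(285.884931² + 28.5²) = √(81730.1940 + 812.25) = √82542.4440 = 287.302008
L = 1.75 × 287.302008 = 502.778515
V = π·1.75² × L = 9.621128 × 502.778515 = 4837.296195

L=502.779 V=4837.296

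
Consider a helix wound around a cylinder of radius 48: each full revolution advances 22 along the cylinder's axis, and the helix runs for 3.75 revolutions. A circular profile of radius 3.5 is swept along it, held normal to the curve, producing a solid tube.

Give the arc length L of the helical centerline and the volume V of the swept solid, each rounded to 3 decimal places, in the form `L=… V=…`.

2πR = 2π·48 = 301.592895
per-turn = √(301.592895² + 22²) = √(90958.2742 + 484) = √91442.2742 = 302.394236
L = 3.75 × 302.394236 = 1133.978386
V = π·3.5² × L = 38.484510 × 1133.978386 = 43640.602551

L=1133.978 V=43640.603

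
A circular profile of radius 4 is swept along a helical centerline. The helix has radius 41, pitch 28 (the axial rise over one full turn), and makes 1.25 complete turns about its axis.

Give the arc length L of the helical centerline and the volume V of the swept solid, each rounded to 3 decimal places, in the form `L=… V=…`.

L=323.910 V=16281.480

2πR = 2π·41 = 257.610598
per-turn = √(257.610598² + 28²) = √(66363.2200 + 784) = √67147.2200 = 259.127806
L = 1.25 × 259.127806 = 323.909758
V = π·4² × L = 50.265482 × 323.909758 = 16281.480252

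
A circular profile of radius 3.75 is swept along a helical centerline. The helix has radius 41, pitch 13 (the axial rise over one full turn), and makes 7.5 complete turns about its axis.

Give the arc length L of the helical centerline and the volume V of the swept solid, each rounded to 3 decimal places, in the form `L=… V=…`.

2πR = 2π·41 = 257.610598
per-turn = √(257.610598² + 13²) = √(66363.2200 + 169) = √66532.2200 = 257.938403
L = 7.5 × 257.938403 = 1934.538026
V = π·3.75² × L = 44.178647 × 1934.538026 = 85465.271968

L=1934.538 V=85465.272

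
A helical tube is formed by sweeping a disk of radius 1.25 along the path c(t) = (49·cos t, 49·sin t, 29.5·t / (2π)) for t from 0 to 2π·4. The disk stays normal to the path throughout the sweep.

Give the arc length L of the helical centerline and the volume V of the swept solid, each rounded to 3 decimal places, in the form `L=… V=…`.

L=1237.145 V=6072.820

2πR = 2π·49 = 307.876080
per-turn = √(307.876080² + 29.5²) = √(94787.6807 + 870.25) = √95657.9307 = 309.286163
L = 4 × 309.286163 = 1237.144652
V = π·1.25² × L = 4.908739 × 1237.144652 = 6072.819611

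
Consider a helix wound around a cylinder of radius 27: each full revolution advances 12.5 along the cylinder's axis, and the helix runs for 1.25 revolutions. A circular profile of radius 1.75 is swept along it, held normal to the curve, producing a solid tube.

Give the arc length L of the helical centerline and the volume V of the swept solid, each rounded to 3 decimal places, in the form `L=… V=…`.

2πR = 2π·27 = 169.646003
per-turn = √(169.646003² + 12.5²) = √(28779.7664 + 156.25) = √28936.0164 = 170.105898
L = 1.25 × 170.105898 = 212.632372
V = π·1.75² × L = 9.621128 × 212.632372 = 2045.763163

L=212.632 V=2045.763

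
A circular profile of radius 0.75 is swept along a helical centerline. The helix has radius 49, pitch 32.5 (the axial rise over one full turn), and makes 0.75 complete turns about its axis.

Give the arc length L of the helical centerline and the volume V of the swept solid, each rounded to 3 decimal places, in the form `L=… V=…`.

2πR = 2π·49 = 307.876080
per-turn = √(307.876080² + 32.5²) = √(94787.6807 + 1056.25) = √95843.9307 = 309.586709
L = 0.75 × 309.586709 = 232.190032
V = π·0.75² × L = 1.767146 × 232.190032 = 410.313656

L=232.190 V=410.314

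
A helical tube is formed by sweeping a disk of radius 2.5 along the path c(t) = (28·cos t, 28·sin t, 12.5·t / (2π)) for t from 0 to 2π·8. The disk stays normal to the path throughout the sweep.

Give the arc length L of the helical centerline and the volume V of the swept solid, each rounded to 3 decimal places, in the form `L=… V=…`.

2πR = 2π·28 = 175.929189
per-turn = √(175.929189² + 12.5²) = √(30951.0794 + 156.25) = √31107.3294 = 176.372700
L = 8 × 176.372700 = 1410.981602
V = π·2.5² × L = 19.634954 × 1410.981602 = 27704.558974

L=1410.982 V=27704.559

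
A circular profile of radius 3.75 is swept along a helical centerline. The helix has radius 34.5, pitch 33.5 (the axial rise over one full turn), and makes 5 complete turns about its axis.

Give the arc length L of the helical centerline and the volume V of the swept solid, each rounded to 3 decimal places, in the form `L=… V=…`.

L=1096.716 V=48451.427

2πR = 2π·34.5 = 216.769893
per-turn = √(216.769893² + 33.5²) = √(46989.1866 + 1122.25) = √48111.4366 = 219.343194
L = 5 × 219.343194 = 1096.715968
V = π·3.75² × L = 44.178647 × 1096.715968 = 48451.427258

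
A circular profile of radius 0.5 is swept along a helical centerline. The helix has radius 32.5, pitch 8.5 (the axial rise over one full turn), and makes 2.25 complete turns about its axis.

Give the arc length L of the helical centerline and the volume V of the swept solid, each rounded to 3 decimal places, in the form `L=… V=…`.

2πR = 2π·32.5 = 204.203522
per-turn = √(204.203522² + 8.5²) = √(41699.0786 + 72.25) = √41771.3286 = 204.380353
L = 2.25 × 204.380353 = 459.855794
V = π·0.5² × L = 0.785398 × 459.855794 = 361.169896

L=459.856 V=361.170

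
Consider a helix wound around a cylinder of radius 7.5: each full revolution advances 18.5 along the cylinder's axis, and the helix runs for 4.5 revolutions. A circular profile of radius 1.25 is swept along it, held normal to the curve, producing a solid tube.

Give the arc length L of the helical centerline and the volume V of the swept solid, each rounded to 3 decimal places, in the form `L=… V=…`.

L=227.813 V=1118.276

2πR = 2π·7.5 = 47.123890
per-turn = √(47.123890² + 18.5²) = √(2220.6610 + 342.25) = √2562.9110 = 50.625201
L = 4.5 × 50.625201 = 227.813405
V = π·1.25² × L = 4.908739 × 227.813405 = 1118.276437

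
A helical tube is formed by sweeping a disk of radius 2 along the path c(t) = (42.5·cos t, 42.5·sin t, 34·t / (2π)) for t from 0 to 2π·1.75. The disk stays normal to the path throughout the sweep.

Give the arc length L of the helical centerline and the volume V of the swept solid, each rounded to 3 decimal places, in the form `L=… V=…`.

2πR = 2π·42.5 = 267.035376
per-turn = √(267.035376² + 34²) = √(71307.8918 + 1156) = √72463.8918 = 269.191181
L = 1.75 × 269.191181 = 471.084566
V = π·2² × L = 12.566371 × 471.084566 = 5919.823251

L=471.085 V=5919.823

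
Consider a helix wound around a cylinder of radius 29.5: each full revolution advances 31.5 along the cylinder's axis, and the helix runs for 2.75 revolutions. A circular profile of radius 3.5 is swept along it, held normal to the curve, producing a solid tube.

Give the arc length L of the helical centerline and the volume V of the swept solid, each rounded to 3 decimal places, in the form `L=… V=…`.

2πR = 2π·29.5 = 185.353967
per-turn = √(185.353967² + 31.5²) = √(34356.0929 + 992.25) = √35348.3429 = 188.011550
L = 2.75 × 188.011550 = 517.031762
V = π·3.5² × L = 38.484510 × 517.031762 = 19897.714034

L=517.032 V=19897.714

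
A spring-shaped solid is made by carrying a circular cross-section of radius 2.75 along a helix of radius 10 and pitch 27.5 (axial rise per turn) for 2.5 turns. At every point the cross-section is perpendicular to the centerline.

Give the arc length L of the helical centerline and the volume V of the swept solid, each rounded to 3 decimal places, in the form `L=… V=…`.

L=171.466 V=4073.739

2πR = 2π·10 = 62.831853
per-turn = √(62.831853² + 27.5²) = √(3947.8418 + 756.25) = √4704.0918 = 68.586382
L = 2.5 × 68.586382 = 171.465954
V = π·2.75² × L = 23.758294 × 171.465954 = 4073.738630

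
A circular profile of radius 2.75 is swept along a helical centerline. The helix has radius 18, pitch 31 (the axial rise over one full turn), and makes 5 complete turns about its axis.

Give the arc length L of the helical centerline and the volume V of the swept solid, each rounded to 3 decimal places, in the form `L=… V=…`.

L=586.345 V=13930.552

2πR = 2π·18 = 113.097336
per-turn = √(113.097336² + 31²) = √(12791.0073 + 961) = √13752.0073 = 117.268953
L = 5 × 117.268953 = 586.344764
V = π·2.75² × L = 23.758294 × 586.344764 = 13930.551555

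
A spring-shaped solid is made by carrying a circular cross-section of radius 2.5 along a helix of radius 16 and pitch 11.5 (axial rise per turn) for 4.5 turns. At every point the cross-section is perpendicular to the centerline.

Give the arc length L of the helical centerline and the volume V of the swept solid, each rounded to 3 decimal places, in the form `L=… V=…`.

L=455.340 V=8940.573

2πR = 2π·16 = 100.530965
per-turn = √(100.530965² + 11.5²) = √(10106.4749 + 132.25) = √10238.7249 = 101.186585
L = 4.5 × 101.186585 = 455.339631
V = π·2.5² × L = 19.634954 × 455.339631 = 8940.572743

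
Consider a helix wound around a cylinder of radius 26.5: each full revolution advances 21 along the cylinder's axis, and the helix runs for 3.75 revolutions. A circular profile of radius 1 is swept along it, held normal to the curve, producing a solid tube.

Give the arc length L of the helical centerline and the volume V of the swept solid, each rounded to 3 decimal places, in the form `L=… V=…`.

2πR = 2π·26.5 = 166.504411
per-turn = √(166.504411² + 21²) = √(27723.7188 + 441) = √28164.7188 = 167.823475
L = 3.75 × 167.823475 = 629.338031
V = π·1² × L = 3.141593 × 629.338031 = 1977.123736

L=629.338 V=1977.124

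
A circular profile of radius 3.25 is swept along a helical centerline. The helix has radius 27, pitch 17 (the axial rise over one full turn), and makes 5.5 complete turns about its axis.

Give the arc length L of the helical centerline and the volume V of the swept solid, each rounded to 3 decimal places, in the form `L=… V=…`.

L=937.726 V=31116.632

2πR = 2π·27 = 169.646003
per-turn = √(169.646003² + 17²) = √(28779.7664 + 289) = √29068.7664 = 170.495649
L = 5.5 × 170.495649 = 937.726071
V = π·3.25² × L = 33.183072 × 937.726071 = 31116.632115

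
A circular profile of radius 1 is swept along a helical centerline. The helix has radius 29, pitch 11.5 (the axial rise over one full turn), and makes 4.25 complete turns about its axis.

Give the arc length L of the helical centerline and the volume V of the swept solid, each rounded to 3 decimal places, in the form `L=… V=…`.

2πR = 2π·29 = 182.212374
per-turn = √(182.212374² + 11.5²) = √(33201.3492 + 132.25) = √33333.5992 = 182.574914
L = 4.25 × 182.574914 = 775.943384
V = π·1² × L = 3.141593 × 775.943384 = 2437.698036

L=775.943 V=2437.698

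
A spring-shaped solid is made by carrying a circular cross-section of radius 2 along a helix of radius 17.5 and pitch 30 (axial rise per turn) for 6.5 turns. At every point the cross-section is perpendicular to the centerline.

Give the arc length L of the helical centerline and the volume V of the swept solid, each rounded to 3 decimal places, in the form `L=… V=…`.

L=740.836 V=9309.626

2πR = 2π·17.5 = 109.955743
per-turn = √(109.955743² + 30²) = √(12090.2654 + 900) = √12990.2654 = 113.974845
L = 6.5 × 113.974845 = 740.836495
V = π·2² × L = 12.566371 × 740.836495 = 9309.625965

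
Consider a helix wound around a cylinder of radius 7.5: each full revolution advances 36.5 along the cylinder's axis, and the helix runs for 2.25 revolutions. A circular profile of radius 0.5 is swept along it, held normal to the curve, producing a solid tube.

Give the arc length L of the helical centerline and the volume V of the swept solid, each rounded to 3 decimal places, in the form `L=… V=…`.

2πR = 2π·7.5 = 47.123890
per-turn = √(47.123890² + 36.5²) = √(2220.6610 + 1332.25) = √3552.9110 = 59.606300
L = 2.25 × 59.606300 = 134.114175
V = π·0.5² × L = 0.785398 × 134.114175 = 105.333027

L=134.114 V=105.333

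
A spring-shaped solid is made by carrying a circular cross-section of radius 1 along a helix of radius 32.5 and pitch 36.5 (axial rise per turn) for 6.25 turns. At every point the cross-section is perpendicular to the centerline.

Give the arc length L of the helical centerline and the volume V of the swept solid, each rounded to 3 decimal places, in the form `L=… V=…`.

L=1296.500 V=4073.074

2πR = 2π·32.5 = 204.203522
per-turn = √(204.203522² + 36.5²) = √(41699.0786 + 1332.25) = √43031.3286 = 207.439940
L = 6.25 × 207.439940 = 1296.499623
V = π·1² × L = 3.141593 × 1296.499623 = 4073.073692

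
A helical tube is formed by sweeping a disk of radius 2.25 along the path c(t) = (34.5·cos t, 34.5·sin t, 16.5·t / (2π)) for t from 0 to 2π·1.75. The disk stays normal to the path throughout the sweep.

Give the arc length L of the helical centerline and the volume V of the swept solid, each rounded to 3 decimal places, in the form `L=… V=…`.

2πR = 2π·34.5 = 216.769893
per-turn = √(216.769893² + 16.5²) = √(46989.1866 + 272.25) = √47261.4366 = 217.396956
L = 1.75 × 217.396956 = 380.444673
V = π·2.25² × L = 15.904313 × 380.444673 = 6050.711091

L=380.445 V=6050.711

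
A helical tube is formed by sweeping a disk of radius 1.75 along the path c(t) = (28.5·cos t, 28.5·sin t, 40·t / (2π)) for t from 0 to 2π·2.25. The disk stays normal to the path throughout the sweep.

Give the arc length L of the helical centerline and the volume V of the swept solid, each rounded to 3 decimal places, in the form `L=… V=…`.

2πR = 2π·28.5 = 179.070781
per-turn = √(179.070781² + 40²) = √(32066.3447 + 1600) = √33666.3447 = 183.483909
L = 2.25 × 183.483909 = 412.838794
V = π·1.75² × L = 9.621128 × 412.838794 = 3971.974677

L=412.839 V=3971.975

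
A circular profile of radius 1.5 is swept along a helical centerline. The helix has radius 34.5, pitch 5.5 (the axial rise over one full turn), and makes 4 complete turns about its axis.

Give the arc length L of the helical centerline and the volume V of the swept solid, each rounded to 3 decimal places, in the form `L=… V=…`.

2πR = 2π·34.5 = 216.769893
per-turn = √(216.769893² + 5.5²) = √(46989.1866 + 30.25) = √47019.4366 = 216.839656
L = 4 × 216.839656 = 867.358625
V = π·1.5² × L = 7.068583 × 867.358625 = 6130.996842

L=867.359 V=6130.997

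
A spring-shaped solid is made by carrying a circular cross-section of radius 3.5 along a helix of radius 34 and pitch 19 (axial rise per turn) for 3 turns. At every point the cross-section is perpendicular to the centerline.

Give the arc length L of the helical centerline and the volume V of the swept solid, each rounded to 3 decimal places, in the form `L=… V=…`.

2πR = 2π·34 = 213.628300
per-turn = √(213.628300² + 19²) = √(45637.0508 + 361) = √45998.0508 = 214.471562
L = 3 × 214.471562 = 643.414685
V = π·3.5² × L = 38.484510 × 643.414685 = 24761.498880

L=643.415 V=24761.499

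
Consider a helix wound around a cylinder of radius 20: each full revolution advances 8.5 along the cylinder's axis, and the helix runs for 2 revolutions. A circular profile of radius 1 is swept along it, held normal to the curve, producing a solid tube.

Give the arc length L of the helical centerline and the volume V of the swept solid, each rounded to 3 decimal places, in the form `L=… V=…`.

2πR = 2π·20 = 125.663706
per-turn = √(125.663706² + 8.5²) = √(15791.3670 + 72.25) = √15863.6170 = 125.950852
L = 2 × 125.950852 = 251.901703
V = π·1² × L = 3.141593 × 251.901703 = 791.372541

L=251.902 V=791.373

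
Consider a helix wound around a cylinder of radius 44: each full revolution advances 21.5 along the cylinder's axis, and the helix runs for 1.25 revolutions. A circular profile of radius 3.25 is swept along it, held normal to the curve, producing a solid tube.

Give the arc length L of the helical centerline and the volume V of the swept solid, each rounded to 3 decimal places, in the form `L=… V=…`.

2πR = 2π·44 = 276.460154
per-turn = √(276.460154² + 21.5²) = √(76430.2165 + 462.25) = √76892.4665 = 277.294909
L = 1.25 × 277.294909 = 346.618636
V = π·3.25² × L = 33.183072 × 346.618636 = 11501.871297

L=346.619 V=11501.871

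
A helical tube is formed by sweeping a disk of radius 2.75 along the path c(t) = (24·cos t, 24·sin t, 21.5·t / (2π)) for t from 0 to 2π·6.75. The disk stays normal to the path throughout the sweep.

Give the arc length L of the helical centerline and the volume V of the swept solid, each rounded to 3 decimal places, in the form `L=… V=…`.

L=1028.170 V=24427.558

2πR = 2π·24 = 150.796447
per-turn = √(150.796447² + 21.5²) = √(22739.5685 + 462.25) = √23201.8185 = 152.321432
L = 6.75 × 152.321432 = 1028.169664
V = π·2.75² × L = 23.758294 × 1028.169664 = 24427.557606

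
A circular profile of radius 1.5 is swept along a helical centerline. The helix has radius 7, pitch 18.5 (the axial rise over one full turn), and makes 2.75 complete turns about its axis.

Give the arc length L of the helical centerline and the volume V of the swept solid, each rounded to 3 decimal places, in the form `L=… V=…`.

L=131.215 V=927.507

2πR = 2π·7 = 43.982297
per-turn = √(43.982297² + 18.5²) = √(1934.4425 + 342.25) = √2276.6925 = 47.714699
L = 2.75 × 47.714699 = 131.215421
V = π·1.5² × L = 7.068583 × 131.215421 = 927.507157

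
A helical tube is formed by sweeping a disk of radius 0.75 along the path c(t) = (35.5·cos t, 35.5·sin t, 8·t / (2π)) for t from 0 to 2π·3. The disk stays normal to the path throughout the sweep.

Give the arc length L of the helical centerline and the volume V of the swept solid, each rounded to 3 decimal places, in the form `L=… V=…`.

L=669.589 V=1183.262

2πR = 2π·35.5 = 223.053078
per-turn = √(223.053078² + 8²) = √(49752.6758 + 64) = √49816.6758 = 223.196496
L = 3 × 223.196496 = 669.589488
V = π·0.75² × L = 1.767146 × 669.589488 = 1183.262296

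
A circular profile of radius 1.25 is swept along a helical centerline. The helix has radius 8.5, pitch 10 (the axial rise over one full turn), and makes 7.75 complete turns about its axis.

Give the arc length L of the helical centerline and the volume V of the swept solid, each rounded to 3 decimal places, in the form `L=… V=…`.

2πR = 2π·8.5 = 53.407075
per-turn = √(53.407075² + 10²) = √(2852.3157 + 100) = √2952.3157 = 54.335216
L = 7.75 × 54.335216 = 421.097922
V = π·1.25² × L = 4.908739 × 421.097922 = 2067.059592

L=421.098 V=2067.060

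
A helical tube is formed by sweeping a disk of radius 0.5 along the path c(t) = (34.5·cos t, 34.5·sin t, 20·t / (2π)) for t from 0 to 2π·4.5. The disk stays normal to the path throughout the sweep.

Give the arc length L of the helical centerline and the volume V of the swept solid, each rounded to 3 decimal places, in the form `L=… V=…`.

L=979.608 V=769.382

2πR = 2π·34.5 = 216.769893
per-turn = √(216.769893² + 20²) = √(46989.1866 + 400) = √47389.1866 = 217.690575
L = 4.5 × 217.690575 = 979.607589
V = π·0.5² × L = 0.785398 × 979.607589 = 769.382001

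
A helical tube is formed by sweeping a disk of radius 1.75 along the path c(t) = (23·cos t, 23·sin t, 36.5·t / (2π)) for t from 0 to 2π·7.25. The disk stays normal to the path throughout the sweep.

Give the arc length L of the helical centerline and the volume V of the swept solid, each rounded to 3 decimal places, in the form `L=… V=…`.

2πR = 2π·23 = 144.513262
per-turn = √(144.513262² + 36.5²) = √(20884.0829 + 1332.25) = √22216.3329 = 149.051444
L = 7.25 × 149.051444 = 1080.622968
V = π·1.75² × L = 9.621128 × 1080.622968 = 10396.811355

L=1080.623 V=10396.811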